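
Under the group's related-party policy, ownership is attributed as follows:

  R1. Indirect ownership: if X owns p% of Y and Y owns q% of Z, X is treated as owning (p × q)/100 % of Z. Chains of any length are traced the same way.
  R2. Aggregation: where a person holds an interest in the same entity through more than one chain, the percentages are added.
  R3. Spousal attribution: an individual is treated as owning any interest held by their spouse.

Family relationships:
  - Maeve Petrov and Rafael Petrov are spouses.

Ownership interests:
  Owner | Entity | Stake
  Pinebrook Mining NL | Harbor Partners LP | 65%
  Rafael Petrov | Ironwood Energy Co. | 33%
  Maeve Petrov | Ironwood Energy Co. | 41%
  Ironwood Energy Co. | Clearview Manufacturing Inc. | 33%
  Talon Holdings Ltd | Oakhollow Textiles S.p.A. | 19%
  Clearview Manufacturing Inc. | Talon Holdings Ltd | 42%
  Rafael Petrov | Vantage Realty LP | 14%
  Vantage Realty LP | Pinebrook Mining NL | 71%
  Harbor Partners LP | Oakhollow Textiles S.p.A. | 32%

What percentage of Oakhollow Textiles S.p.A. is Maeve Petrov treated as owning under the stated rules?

By spousal attribution (R3), Maeve Petrov is treated as also owning Rafael Petrov's interest in Ironwood Energy Co, giving 41% + 33% = 74%.
By spousal attribution (R3), Maeve Petrov is treated as owning Rafael Petrov's 14% interest in Vantage Realty LP.
Chain via Ironwood Energy Co. → Clearview Manufacturing Inc. → Talon Holdings Ltd (R1): 74% × 33% × 42% × 19% = 1.948716% of Oakhollow Textiles S.p.A.
Chain via Vantage Realty LP → Pinebrook Mining NL → Harbor Partners LP (R1): 14% × 71% × 65% × 32% = 2.06752% of Oakhollow Textiles S.p.A.
Aggregating (R2): 1.948716% + 2.06752% = 4.016236%.

4.016236%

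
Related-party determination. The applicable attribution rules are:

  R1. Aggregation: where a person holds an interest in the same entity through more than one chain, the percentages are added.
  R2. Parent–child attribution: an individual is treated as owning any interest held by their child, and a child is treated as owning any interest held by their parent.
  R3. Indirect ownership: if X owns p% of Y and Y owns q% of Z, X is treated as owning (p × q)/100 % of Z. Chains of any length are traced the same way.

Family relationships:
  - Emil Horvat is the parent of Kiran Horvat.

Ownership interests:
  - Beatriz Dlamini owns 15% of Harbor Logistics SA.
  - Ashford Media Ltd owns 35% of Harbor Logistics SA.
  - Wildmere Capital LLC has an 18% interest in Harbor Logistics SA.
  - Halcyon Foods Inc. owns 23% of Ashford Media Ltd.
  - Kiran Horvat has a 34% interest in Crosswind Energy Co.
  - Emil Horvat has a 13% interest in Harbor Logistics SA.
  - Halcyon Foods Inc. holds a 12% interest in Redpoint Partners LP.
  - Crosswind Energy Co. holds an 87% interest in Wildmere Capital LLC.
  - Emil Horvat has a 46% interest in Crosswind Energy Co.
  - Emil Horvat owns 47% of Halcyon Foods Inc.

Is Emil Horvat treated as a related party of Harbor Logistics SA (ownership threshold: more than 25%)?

By parent–child attribution (R2), Emil Horvat is treated as also owning Kiran Horvat's interest in Crosswind Energy Co, giving 46% + 34% = 80%.
Chain via Crosswind Energy Co. → Wildmere Capital LLC (R3): 80% × 87% × 18% = 12.528% of Harbor Logistics SA.
Chain via Halcyon Foods Inc. → Ashford Media Ltd (R3): 47% × 23% × 35% = 3.7835% of Harbor Logistics SA.
Direct interest in Harbor Logistics SA: 13%.
Aggregating (R1): 12.528% + 3.7835% + 13% = 29.3115%.
29.3115% exceeds the 25% threshold, so Emil is a related party to Harbor Logistics SA.

Yes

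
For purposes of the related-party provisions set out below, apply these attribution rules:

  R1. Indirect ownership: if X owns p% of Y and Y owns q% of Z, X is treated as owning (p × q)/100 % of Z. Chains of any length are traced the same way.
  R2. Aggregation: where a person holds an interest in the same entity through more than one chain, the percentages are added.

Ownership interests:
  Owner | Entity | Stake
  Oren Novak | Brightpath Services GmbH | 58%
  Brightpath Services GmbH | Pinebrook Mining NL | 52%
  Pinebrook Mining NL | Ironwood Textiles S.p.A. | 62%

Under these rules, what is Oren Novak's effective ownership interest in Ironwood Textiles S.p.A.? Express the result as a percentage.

18.6992%

Chain via Brightpath Services GmbH → Pinebrook Mining NL (R1): 58% × 52% × 62% = 18.6992% of Ironwood Textiles S.p.A.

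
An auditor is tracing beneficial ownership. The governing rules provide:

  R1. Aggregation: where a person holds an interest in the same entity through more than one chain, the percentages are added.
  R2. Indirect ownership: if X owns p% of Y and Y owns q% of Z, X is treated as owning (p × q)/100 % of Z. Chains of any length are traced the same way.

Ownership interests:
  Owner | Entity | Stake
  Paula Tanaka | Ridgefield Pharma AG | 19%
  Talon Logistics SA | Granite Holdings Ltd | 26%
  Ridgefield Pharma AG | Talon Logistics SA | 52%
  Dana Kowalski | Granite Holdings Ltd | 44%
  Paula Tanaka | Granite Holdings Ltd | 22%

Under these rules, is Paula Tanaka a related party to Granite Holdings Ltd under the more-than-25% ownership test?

No

Chain via Ridgefield Pharma AG → Talon Logistics SA (R2): 19% × 52% × 26% = 2.5688% of Granite Holdings Ltd.
Direct interest in Granite Holdings Ltd: 22%.
Aggregating (R1): 2.5688% + 22% = 24.5688%.
24.5688% does not exceed the 25% threshold, so Paula is not a related party to Granite Holdings Ltd.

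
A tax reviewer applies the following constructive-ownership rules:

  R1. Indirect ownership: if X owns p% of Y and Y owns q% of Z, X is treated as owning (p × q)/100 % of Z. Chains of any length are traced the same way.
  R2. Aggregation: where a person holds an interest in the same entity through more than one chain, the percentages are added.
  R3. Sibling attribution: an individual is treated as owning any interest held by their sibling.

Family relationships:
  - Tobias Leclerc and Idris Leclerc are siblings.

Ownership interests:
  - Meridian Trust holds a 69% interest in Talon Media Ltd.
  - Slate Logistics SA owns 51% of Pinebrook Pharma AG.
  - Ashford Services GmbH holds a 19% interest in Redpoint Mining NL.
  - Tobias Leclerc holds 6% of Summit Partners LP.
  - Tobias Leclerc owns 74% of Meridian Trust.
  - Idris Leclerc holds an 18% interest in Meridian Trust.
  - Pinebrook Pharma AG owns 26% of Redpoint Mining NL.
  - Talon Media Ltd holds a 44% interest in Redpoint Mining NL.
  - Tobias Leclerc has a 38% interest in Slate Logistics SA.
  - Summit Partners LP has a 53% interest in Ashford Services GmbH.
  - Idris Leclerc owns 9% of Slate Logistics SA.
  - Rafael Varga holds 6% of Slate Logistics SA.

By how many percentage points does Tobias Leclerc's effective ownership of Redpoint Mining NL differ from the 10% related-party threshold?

By sibling attribution (R3), Tobias Leclerc is treated as also owning Idris Leclerc's interest in Slate Logistics SA, giving 38% + 9% = 47%.
By sibling attribution (R3), Tobias Leclerc is treated as also owning Idris Leclerc's interest in Meridian Trust, giving 74% + 18% = 92%.
Chain via Slate Logistics SA → Pinebrook Pharma AG (R1): 47% × 51% × 26% = 6.2322% of Redpoint Mining NL.
Chain via Summit Partners LP → Ashford Services GmbH (R1): 6% × 53% × 19% = 0.6042% of Redpoint Mining NL.
Chain via Meridian Trust → Talon Media Ltd (R1): 92% × 69% × 44% = 27.9312% of Redpoint Mining NL.
Aggregating (R2): 6.2322% + 0.6042% + 27.9312% = 34.7676%.
34.7676% exceeds the 10% threshold by 24.7676 percentage points.

24.7676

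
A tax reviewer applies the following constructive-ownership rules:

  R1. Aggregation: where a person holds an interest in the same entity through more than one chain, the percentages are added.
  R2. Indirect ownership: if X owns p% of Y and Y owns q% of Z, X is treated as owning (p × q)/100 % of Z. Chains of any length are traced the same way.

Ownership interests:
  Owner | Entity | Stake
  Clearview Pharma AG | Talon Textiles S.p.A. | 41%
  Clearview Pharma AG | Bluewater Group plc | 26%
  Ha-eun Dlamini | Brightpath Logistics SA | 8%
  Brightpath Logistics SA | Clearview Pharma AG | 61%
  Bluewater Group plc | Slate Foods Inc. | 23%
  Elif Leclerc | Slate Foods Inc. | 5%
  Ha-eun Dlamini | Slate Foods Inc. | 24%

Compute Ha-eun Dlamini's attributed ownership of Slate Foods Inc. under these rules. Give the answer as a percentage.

Chain via Brightpath Logistics SA → Clearview Pharma AG → Bluewater Group plc (R2): 8% × 61% × 26% × 23% = 0.291824% of Slate Foods Inc.
Direct interest in Slate Foods Inc: 24%.
Aggregating (R1): 0.291824% + 24% = 24.291824%.

24.291824%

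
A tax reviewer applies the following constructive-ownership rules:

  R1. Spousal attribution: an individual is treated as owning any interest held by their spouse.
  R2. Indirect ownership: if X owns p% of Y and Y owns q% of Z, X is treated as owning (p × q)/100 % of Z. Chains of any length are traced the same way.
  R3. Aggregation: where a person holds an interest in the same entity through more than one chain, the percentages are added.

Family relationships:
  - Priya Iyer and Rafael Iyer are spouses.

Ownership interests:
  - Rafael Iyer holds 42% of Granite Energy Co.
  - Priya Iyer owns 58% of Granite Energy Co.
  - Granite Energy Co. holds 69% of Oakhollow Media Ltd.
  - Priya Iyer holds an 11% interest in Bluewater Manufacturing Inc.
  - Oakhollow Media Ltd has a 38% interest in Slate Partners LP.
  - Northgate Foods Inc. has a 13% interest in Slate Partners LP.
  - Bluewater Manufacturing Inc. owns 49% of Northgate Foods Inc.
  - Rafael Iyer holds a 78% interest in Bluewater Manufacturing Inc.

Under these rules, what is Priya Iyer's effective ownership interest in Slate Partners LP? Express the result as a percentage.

31.8893%

By spousal attribution (R1), Priya Iyer is treated as also owning Rafael Iyer's interest in Bluewater Manufacturing Inc, giving 11% + 78% = 89%.
By spousal attribution (R1), Priya Iyer is treated as also owning Rafael Iyer's interest in Granite Energy Co, giving 58% + 42% = 100%.
Chain via Bluewater Manufacturing Inc. → Northgate Foods Inc. (R2): 89% × 49% × 13% = 5.6693% of Slate Partners LP.
Chain via Granite Energy Co. → Oakhollow Media Ltd (R2): 100% × 69% × 38% = 26.22% of Slate Partners LP.
Aggregating (R3): 5.6693% + 26.22% = 31.8893%.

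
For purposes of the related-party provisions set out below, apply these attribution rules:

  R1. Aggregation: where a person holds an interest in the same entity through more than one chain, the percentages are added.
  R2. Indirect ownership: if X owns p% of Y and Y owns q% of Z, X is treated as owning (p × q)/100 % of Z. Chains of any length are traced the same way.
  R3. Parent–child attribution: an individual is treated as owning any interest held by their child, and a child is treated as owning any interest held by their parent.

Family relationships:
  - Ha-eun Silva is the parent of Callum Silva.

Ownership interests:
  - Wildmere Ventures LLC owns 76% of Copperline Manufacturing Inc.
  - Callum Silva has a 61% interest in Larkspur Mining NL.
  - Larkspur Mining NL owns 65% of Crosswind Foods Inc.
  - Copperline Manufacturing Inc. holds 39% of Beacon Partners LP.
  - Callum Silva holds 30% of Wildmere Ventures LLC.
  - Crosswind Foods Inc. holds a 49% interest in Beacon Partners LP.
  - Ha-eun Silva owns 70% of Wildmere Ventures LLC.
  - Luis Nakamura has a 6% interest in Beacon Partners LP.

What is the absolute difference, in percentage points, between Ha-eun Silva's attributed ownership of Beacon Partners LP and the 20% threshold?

By parent–child attribution (R3), Ha-eun Silva is treated as also owning Callum Silva's interest in Wildmere Ventures LLC, giving 70% + 30% = 100%.
By parent–child attribution (R3), Ha-eun Silva is treated as owning Callum Silva's 61% interest in Larkspur Mining NL.
Chain via Wildmere Ventures LLC → Copperline Manufacturing Inc. (R2): 100% × 76% × 39% = 29.64% of Beacon Partners LP.
Chain via Larkspur Mining NL → Crosswind Foods Inc. (R2): 61% × 65% × 49% = 19.4285% of Beacon Partners LP.
Aggregating (R1): 29.64% + 19.4285% = 49.0685%.
49.0685% exceeds the 20% threshold by 29.0685 percentage points.

29.0685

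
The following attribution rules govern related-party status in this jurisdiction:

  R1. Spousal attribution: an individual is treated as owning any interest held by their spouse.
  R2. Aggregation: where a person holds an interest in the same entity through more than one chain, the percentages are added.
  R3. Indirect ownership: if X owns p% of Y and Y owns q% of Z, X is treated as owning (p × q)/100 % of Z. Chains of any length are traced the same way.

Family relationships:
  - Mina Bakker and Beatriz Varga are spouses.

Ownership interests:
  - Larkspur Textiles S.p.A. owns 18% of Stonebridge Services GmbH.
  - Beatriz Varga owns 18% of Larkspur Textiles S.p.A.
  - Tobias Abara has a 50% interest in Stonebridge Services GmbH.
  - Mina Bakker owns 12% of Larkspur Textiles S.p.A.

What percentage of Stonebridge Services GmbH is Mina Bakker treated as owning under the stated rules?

5.4%

By spousal attribution (R1), Mina Bakker is treated as also owning Beatriz Varga's interest in Larkspur Textiles S.p.A, giving 12% + 18% = 30%.
Chain via Larkspur Textiles S.p.A. (R3): 30% × 18% = 5.4% of Stonebridge Services GmbH.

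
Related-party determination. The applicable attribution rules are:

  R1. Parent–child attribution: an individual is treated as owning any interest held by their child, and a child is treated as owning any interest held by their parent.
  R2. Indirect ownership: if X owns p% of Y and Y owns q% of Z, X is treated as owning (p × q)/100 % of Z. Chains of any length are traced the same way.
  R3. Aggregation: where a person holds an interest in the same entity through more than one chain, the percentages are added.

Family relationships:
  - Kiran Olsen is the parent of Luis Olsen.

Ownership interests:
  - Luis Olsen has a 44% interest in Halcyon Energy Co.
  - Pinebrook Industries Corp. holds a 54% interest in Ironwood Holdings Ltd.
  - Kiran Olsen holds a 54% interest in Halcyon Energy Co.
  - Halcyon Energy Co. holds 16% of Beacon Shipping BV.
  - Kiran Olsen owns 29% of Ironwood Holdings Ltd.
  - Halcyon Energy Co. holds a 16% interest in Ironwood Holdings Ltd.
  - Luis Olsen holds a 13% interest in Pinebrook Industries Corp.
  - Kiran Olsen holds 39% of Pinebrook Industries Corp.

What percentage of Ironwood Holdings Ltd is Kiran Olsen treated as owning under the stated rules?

72.76%

By parent–child attribution (R1), Kiran Olsen is treated as also owning Luis Olsen's interest in Halcyon Energy Co, giving 54% + 44% = 98%.
By parent–child attribution (R1), Kiran Olsen is treated as also owning Luis Olsen's interest in Pinebrook Industries Corp, giving 39% + 13% = 52%.
Chain via Halcyon Energy Co. (R2): 98% × 16% = 15.68% of Ironwood Holdings Ltd.
Chain via Pinebrook Industries Corp. (R2): 52% × 54% = 28.08% of Ironwood Holdings Ltd.
Direct interest in Ironwood Holdings Ltd: 29%.
Aggregating (R3): 15.68% + 28.08% + 29% = 72.76%.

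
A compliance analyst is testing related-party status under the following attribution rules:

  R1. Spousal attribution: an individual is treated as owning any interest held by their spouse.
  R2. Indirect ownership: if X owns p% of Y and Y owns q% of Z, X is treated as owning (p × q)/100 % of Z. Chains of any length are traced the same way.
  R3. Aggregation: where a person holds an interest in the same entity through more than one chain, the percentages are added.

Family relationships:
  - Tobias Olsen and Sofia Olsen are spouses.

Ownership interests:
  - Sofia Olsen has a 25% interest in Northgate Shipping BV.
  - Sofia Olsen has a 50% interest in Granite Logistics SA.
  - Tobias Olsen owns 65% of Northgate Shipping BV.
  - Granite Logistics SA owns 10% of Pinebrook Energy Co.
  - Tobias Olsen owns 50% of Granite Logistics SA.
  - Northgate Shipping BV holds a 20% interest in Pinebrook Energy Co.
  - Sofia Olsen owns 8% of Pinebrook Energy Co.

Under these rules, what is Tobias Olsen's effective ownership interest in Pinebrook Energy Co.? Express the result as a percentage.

By spousal attribution (R1), Tobias Olsen is treated as also owning Sofia Olsen's interest in Granite Logistics SA, giving 50% + 50% = 100%.
By spousal attribution (R1), Tobias Olsen is treated as also owning Sofia Olsen's interest in Northgate Shipping BV, giving 65% + 25% = 90%.
By spousal attribution (R1), Tobias Olsen is treated as owning Sofia Olsen's 8% interest in Pinebrook Energy Co.
Chain via Granite Logistics SA (R2): 100% × 10% = 10% of Pinebrook Energy Co.
Chain via Northgate Shipping BV (R2): 90% × 20% = 18% of Pinebrook Energy Co.
Direct interest in Pinebrook Energy Co: 8%.
Aggregating (R3): 10% + 18% + 8% = 36%.

36%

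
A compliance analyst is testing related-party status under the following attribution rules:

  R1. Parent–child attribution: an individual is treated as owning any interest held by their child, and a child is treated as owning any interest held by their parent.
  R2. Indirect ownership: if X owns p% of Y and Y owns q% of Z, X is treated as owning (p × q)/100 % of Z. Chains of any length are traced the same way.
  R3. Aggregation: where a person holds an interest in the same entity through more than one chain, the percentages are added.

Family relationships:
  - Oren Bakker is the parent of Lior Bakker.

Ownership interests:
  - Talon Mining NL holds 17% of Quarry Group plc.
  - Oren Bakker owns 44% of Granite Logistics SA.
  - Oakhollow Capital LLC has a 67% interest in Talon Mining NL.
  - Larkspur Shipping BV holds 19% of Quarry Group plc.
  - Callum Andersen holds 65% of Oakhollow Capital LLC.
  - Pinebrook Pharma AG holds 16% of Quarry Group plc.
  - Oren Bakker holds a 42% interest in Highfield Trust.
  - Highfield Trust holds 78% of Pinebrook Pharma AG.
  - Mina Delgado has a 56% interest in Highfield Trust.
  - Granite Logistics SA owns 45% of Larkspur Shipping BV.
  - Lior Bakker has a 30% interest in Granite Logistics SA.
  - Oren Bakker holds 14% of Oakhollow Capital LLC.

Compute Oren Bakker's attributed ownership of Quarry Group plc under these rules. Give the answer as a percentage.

By parent–child attribution (R1), Oren Bakker is treated as also owning Lior Bakker's interest in Granite Logistics SA, giving 44% + 30% = 74%.
Chain via Highfield Trust → Pinebrook Pharma AG (R2): 42% × 78% × 16% = 5.2416% of Quarry Group plc.
Chain via Oakhollow Capital LLC → Talon Mining NL (R2): 14% × 67% × 17% = 1.5946% of Quarry Group plc.
Chain via Granite Logistics SA → Larkspur Shipping BV (R2): 74% × 45% × 19% = 6.327% of Quarry Group plc.
Aggregating (R3): 5.2416% + 1.5946% + 6.327% = 13.1632%.

13.1632%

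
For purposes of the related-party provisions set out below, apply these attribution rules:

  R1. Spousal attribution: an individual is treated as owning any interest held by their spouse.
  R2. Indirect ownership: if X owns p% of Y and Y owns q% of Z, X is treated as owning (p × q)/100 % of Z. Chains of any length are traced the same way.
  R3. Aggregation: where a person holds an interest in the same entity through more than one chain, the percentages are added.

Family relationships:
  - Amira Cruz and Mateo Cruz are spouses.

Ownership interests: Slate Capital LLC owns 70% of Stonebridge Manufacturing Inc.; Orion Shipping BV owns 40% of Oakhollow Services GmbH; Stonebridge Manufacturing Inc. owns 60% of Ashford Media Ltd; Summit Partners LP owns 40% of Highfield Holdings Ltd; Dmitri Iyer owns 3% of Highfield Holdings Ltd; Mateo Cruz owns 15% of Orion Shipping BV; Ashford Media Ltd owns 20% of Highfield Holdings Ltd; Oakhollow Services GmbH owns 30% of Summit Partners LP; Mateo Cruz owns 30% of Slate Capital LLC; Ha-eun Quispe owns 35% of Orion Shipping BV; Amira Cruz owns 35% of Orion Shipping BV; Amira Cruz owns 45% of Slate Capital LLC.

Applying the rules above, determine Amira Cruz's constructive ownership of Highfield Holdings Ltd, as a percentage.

8.7%

By spousal attribution (R1), Amira Cruz is treated as also owning Mateo Cruz's interest in Slate Capital LLC, giving 45% + 30% = 75%.
By spousal attribution (R1), Amira Cruz is treated as also owning Mateo Cruz's interest in Orion Shipping BV, giving 35% + 15% = 50%.
Chain via Slate Capital LLC → Stonebridge Manufacturing Inc. → Ashford Media Ltd (R2): 75% × 70% × 60% × 20% = 6.3% of Highfield Holdings Ltd.
Chain via Orion Shipping BV → Oakhollow Services GmbH → Summit Partners LP (R2): 50% × 40% × 30% × 40% = 2.4% of Highfield Holdings Ltd.
Aggregating (R3): 6.3% + 2.4% = 8.7%.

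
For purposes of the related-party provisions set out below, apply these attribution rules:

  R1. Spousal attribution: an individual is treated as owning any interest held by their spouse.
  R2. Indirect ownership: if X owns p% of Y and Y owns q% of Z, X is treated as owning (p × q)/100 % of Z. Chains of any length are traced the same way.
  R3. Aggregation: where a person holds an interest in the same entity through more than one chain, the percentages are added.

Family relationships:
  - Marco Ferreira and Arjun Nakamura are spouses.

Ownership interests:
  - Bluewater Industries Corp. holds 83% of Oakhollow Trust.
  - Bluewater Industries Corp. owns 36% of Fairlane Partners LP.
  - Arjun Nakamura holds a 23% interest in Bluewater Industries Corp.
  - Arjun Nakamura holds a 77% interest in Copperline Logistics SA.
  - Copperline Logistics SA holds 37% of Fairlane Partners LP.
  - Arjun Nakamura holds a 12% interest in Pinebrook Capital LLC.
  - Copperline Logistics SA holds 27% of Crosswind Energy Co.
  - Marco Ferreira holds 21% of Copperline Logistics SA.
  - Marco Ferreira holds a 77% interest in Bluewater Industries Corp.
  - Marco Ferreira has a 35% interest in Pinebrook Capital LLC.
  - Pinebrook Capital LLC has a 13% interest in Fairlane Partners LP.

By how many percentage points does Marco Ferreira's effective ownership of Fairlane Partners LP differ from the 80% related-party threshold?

By spousal attribution (R1), Marco Ferreira is treated as also owning Arjun Nakamura's interest in Copperline Logistics SA, giving 21% + 77% = 98%.
By spousal attribution (R1), Marco Ferreira is treated as also owning Arjun Nakamura's interest in Pinebrook Capital LLC, giving 35% + 12% = 47%.
By spousal attribution (R1), Marco Ferreira is treated as also owning Arjun Nakamura's interest in Bluewater Industries Corp, giving 77% + 23% = 100%.
Chain via Copperline Logistics SA (R2): 98% × 37% = 36.26% of Fairlane Partners LP.
Chain via Pinebrook Capital LLC (R2): 47% × 13% = 6.11% of Fairlane Partners LP.
Chain via Bluewater Industries Corp. (R2): 100% × 36% = 36% of Fairlane Partners LP.
Aggregating (R3): 36.26% + 6.11% + 36% = 78.37%.
78.37% falls short of the 80% threshold by 1.63 percentage points.

1.63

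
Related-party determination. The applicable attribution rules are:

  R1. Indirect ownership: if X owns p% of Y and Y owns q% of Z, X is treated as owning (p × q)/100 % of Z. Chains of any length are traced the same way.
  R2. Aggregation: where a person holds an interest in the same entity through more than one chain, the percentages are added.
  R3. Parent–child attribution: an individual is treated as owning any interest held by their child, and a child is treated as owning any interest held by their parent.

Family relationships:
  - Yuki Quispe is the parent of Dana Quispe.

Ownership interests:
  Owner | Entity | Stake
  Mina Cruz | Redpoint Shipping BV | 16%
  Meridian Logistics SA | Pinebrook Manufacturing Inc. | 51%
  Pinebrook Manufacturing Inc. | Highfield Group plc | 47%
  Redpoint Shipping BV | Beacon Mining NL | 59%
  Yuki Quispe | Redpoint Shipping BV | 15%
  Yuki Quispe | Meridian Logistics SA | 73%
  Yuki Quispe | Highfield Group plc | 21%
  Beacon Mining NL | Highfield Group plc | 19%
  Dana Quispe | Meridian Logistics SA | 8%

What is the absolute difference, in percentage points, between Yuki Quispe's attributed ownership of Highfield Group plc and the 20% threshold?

By parent–child attribution (R3), Yuki Quispe is treated as also owning Dana Quispe's interest in Meridian Logistics SA, giving 73% + 8% = 81%.
Chain via Redpoint Shipping BV → Beacon Mining NL (R1): 15% × 59% × 19% = 1.6815% of Highfield Group plc.
Chain via Meridian Logistics SA → Pinebrook Manufacturing Inc. (R1): 81% × 51% × 47% = 19.4157% of Highfield Group plc.
Direct interest in Highfield Group plc: 21%.
Aggregating (R2): 1.6815% + 19.4157% + 21% = 42.0972%.
42.0972% exceeds the 20% threshold by 22.0972 percentage points.

22.0972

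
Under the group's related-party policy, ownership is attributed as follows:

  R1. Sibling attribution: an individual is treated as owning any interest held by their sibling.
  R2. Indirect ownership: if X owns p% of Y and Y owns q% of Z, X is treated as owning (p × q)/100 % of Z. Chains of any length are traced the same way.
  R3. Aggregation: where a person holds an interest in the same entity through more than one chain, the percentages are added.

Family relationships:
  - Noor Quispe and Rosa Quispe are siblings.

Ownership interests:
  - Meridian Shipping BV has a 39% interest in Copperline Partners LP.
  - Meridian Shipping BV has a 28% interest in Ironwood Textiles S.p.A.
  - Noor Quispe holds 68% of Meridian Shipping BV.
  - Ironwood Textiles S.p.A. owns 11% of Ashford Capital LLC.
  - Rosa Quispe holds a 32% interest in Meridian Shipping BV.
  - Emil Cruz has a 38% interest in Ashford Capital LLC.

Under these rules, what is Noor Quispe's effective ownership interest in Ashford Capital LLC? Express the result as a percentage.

3.08%

By sibling attribution (R1), Noor Quispe is treated as also owning Rosa Quispe's interest in Meridian Shipping BV, giving 68% + 32% = 100%.
Chain via Meridian Shipping BV → Ironwood Textiles S.p.A. (R2): 100% × 28% × 11% = 3.08% of Ashford Capital LLC.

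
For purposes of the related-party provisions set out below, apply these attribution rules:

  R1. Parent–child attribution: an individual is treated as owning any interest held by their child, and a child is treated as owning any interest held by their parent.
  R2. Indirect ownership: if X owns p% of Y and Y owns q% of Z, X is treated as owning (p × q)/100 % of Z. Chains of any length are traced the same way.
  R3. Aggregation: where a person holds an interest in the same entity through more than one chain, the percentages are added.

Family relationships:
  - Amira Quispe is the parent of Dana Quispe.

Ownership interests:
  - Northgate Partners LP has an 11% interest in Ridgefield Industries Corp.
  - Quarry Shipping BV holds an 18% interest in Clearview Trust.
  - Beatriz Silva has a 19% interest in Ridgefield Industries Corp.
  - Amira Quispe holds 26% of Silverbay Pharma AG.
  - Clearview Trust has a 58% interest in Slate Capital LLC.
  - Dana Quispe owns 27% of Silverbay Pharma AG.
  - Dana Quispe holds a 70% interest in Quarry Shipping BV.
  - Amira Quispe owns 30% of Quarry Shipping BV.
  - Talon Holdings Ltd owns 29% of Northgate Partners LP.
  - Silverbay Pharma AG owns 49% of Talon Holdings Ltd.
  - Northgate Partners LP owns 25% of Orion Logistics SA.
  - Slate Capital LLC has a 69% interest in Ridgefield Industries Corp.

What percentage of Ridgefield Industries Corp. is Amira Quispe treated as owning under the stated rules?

8.032043%

By parent–child attribution (R1), Amira Quispe is treated as also owning Dana Quispe's interest in Quarry Shipping BV, giving 30% + 70% = 100%.
By parent–child attribution (R1), Amira Quispe is treated as also owning Dana Quispe's interest in Silverbay Pharma AG, giving 26% + 27% = 53%.
Chain via Quarry Shipping BV → Clearview Trust → Slate Capital LLC (R2): 100% × 18% × 58% × 69% = 7.2036% of Ridgefield Industries Corp.
Chain via Silverbay Pharma AG → Talon Holdings Ltd → Northgate Partners LP (R2): 53% × 49% × 29% × 11% = 0.828443% of Ridgefield Industries Corp.
Aggregating (R3): 7.2036% + 0.828443% = 8.032043%.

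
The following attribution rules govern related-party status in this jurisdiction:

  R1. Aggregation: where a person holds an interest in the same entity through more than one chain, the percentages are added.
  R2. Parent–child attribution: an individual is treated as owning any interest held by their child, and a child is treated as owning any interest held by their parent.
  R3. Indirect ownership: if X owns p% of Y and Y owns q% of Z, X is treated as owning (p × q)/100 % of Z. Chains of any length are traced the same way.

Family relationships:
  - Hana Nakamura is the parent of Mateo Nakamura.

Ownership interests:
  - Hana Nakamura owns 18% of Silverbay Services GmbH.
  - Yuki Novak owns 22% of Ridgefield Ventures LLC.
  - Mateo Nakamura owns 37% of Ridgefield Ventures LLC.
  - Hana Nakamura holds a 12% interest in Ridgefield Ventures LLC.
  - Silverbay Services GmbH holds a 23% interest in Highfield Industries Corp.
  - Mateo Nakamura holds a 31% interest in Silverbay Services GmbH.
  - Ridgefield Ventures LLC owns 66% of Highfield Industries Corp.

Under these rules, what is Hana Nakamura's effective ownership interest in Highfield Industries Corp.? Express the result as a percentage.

By parent–child attribution (R2), Hana Nakamura is treated as also owning Mateo Nakamura's interest in Ridgefield Ventures LLC, giving 12% + 37% = 49%.
By parent–child attribution (R2), Hana Nakamura is treated as also owning Mateo Nakamura's interest in Silverbay Services GmbH, giving 18% + 31% = 49%.
Chain via Ridgefield Ventures LLC (R3): 49% × 66% = 32.34% of Highfield Industries Corp.
Chain via Silverbay Services GmbH (R3): 49% × 23% = 11.27% of Highfield Industries Corp.
Aggregating (R1): 32.34% + 11.27% = 43.61%.

43.61%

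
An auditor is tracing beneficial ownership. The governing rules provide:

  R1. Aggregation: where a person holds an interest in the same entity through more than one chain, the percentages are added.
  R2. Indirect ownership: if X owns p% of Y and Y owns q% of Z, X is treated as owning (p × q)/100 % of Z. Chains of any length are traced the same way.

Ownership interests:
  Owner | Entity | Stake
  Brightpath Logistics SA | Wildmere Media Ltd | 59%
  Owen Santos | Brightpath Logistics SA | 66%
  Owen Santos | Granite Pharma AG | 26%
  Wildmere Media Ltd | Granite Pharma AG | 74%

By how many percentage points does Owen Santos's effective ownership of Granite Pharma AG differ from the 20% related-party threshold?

34.8156

Chain via Brightpath Logistics SA → Wildmere Media Ltd (R2): 66% × 59% × 74% = 28.8156% of Granite Pharma AG.
Direct interest in Granite Pharma AG: 26%.
Aggregating (R1): 28.8156% + 26% = 54.8156%.
54.8156% exceeds the 20% threshold by 34.8156 percentage points.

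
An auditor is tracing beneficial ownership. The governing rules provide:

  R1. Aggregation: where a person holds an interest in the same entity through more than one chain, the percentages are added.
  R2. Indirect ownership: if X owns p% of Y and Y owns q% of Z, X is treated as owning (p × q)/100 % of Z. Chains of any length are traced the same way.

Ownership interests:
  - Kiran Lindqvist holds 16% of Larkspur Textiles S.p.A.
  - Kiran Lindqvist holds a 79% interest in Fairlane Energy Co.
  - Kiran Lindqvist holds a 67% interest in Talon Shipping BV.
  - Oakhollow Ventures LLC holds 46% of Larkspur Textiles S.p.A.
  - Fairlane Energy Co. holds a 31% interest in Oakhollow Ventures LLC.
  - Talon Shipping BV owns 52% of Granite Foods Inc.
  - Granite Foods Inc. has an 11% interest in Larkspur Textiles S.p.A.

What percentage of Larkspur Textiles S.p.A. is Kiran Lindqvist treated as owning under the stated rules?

Chain via Fairlane Energy Co. → Oakhollow Ventures LLC (R2): 79% × 31% × 46% = 11.2654% of Larkspur Textiles S.p.A.
Chain via Talon Shipping BV → Granite Foods Inc. (R2): 67% × 52% × 11% = 3.8324% of Larkspur Textiles S.p.A.
Direct interest in Larkspur Textiles S.p.A: 16%.
Aggregating (R1): 11.2654% + 3.8324% + 16% = 31.0978%.

31.0978%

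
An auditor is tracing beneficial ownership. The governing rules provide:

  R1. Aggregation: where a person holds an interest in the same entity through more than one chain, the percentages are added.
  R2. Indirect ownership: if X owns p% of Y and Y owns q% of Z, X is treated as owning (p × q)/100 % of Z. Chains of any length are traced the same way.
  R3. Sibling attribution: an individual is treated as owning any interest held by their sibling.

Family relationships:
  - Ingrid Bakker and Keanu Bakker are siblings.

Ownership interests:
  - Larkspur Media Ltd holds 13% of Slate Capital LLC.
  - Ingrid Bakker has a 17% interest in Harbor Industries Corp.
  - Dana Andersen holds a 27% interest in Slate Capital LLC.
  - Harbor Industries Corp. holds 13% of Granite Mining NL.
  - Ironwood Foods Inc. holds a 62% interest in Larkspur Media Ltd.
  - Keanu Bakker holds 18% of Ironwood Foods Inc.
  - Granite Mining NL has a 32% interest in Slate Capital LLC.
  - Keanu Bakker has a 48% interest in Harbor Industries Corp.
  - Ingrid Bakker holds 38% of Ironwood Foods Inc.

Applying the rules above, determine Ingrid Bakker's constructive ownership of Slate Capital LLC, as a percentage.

By sibling attribution (R3), Ingrid Bakker is treated as also owning Keanu Bakker's interest in Harbor Industries Corp, giving 17% + 48% = 65%.
By sibling attribution (R3), Ingrid Bakker is treated as also owning Keanu Bakker's interest in Ironwood Foods Inc, giving 38% + 18% = 56%.
Chain via Harbor Industries Corp. → Granite Mining NL (R2): 65% × 13% × 32% = 2.704% of Slate Capital LLC.
Chain via Ironwood Foods Inc. → Larkspur Media Ltd (R2): 56% × 62% × 13% = 4.5136% of Slate Capital LLC.
Aggregating (R1): 2.704% + 4.5136% = 7.2176%.

7.2176%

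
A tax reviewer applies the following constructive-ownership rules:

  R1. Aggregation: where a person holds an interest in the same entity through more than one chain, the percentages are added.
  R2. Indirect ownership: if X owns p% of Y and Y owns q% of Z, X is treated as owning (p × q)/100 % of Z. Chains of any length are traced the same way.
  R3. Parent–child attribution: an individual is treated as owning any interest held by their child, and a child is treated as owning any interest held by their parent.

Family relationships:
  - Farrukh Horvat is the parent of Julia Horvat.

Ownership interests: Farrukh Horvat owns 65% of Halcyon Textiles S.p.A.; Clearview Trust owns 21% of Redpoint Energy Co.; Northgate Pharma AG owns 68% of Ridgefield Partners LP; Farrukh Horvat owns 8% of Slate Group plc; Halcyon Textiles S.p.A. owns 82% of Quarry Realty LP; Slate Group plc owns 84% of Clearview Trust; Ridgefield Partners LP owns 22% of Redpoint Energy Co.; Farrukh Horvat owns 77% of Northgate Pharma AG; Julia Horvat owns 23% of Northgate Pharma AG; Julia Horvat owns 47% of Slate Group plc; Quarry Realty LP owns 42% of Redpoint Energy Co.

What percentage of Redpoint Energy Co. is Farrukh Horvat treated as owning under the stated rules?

47.048%

By parent–child attribution (R3), Farrukh Horvat is treated as also owning Julia Horvat's interest in Slate Group plc, giving 8% + 47% = 55%.
By parent–child attribution (R3), Farrukh Horvat is treated as also owning Julia Horvat's interest in Northgate Pharma AG, giving 77% + 23% = 100%.
Chain via Slate Group plc → Clearview Trust (R2): 55% × 84% × 21% = 9.702% of Redpoint Energy Co.
Chain via Northgate Pharma AG → Ridgefield Partners LP (R2): 100% × 68% × 22% = 14.96% of Redpoint Energy Co.
Chain via Halcyon Textiles S.p.A. → Quarry Realty LP (R2): 65% × 82% × 42% = 22.386% of Redpoint Energy Co.
Aggregating (R1): 9.702% + 14.96% + 22.386% = 47.048%.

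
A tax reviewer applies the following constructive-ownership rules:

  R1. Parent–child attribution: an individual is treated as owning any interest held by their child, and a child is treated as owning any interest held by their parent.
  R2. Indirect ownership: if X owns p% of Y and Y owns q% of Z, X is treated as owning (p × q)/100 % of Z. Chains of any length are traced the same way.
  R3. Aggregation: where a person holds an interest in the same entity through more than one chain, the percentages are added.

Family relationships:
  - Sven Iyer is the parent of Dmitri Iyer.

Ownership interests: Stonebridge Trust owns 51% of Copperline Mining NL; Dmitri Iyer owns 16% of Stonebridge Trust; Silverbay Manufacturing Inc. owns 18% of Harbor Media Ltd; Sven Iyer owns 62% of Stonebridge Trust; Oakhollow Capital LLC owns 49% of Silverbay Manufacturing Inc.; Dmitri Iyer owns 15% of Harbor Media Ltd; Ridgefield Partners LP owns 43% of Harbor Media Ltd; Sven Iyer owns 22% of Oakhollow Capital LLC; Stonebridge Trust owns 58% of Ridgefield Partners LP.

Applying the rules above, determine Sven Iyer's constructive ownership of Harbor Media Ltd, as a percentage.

36.3936%

By parent–child attribution (R1), Sven Iyer is treated as also owning Dmitri Iyer's interest in Stonebridge Trust, giving 62% + 16% = 78%.
By parent–child attribution (R1), Sven Iyer is treated as owning Dmitri Iyer's 15% interest in Harbor Media Ltd.
Chain via Stonebridge Trust → Ridgefield Partners LP (R2): 78% × 58% × 43% = 19.4532% of Harbor Media Ltd.
Chain via Oakhollow Capital LLC → Silverbay Manufacturing Inc. (R2): 22% × 49% × 18% = 1.9404% of Harbor Media Ltd.
Direct interest in Harbor Media Ltd: 15%.
Aggregating (R3): 19.4532% + 1.9404% + 15% = 36.3936%.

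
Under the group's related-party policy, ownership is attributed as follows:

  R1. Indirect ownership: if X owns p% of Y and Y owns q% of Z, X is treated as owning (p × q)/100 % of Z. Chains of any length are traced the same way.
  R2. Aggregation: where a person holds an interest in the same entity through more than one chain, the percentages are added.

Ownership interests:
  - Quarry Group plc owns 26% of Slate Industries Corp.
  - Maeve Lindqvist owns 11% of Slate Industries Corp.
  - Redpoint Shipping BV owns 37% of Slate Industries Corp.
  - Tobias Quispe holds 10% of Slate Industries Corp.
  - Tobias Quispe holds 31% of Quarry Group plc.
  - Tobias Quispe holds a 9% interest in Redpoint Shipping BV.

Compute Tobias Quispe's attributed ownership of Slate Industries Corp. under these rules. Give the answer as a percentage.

Chain via Redpoint Shipping BV (R1): 9% × 37% = 3.33% of Slate Industries Corp.
Chain via Quarry Group plc (R1): 31% × 26% = 8.06% of Slate Industries Corp.
Direct interest in Slate Industries Corp: 10%.
Aggregating (R2): 3.33% + 8.06% + 10% = 21.39%.

21.39%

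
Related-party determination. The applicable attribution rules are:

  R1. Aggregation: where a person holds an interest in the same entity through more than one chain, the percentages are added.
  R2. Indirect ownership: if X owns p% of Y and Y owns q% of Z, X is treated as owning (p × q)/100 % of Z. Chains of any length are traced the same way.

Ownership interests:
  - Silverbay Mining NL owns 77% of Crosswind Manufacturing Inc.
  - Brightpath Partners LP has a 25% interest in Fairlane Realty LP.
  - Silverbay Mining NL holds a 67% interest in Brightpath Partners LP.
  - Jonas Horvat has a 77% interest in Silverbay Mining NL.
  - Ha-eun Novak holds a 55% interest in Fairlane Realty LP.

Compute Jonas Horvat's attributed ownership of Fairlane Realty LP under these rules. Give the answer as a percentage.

12.8975%

Chain via Silverbay Mining NL → Brightpath Partners LP (R2): 77% × 67% × 25% = 12.8975% of Fairlane Realty LP.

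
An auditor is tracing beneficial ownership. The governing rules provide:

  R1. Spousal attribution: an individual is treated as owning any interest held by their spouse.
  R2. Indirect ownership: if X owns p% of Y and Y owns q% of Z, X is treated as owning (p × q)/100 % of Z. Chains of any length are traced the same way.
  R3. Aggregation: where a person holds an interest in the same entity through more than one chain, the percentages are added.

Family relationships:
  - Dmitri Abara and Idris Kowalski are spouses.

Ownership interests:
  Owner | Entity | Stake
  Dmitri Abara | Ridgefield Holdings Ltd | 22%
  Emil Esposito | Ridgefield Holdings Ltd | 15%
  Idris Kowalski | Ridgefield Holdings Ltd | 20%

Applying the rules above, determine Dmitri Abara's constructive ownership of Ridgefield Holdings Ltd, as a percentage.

By spousal attribution (R1), Dmitri Abara is treated as also owning Idris Kowalski's interest in Ridgefield Holdings Ltd, giving 22% + 20% = 42%.
Direct interest in Ridgefield Holdings Ltd: 42%.

42%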